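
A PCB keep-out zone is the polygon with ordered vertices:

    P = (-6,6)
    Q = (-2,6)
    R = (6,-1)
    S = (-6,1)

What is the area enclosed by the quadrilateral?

44

Σ = (-24) + (-34) + (0) + (-30) = -88
Area = |Σ|/2 = 44.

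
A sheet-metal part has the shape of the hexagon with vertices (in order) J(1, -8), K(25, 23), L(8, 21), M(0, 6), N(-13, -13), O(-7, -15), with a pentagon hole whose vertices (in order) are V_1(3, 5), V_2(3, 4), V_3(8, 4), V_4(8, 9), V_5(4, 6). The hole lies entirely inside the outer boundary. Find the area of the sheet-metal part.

Outer boundary:
Apply the shoelace (surveyor's) formula: 2A = Σ (x_i·y_{i+1} − x_{i+1}·y_i), indices taken mod 6.
Cross-terms: 223, 341, 48, 78, 104, 71  ⇒  Σ = 865
Area = |Σ|/2 = 432.5.
Hole:
Apply Gauss's area formula: 2A = Σ (x_i·y_{i+1} − x_{i+1}·y_i), indices taken mod 5.
Σ = (-3) + (-20) + (40) + (12) + (2) = 31
Area = |Σ|/2 = 15.5.
Net area = 432.5 − 15.5 = 417.

417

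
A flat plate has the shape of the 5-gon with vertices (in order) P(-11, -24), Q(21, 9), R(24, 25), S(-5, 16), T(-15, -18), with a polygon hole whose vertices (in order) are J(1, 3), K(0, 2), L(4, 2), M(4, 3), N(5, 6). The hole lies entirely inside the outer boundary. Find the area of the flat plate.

Outer boundary:
Apply the shoelace formula: 2A = Σ (x_i·y_{i+1} − x_{i+1}·y_i), indices taken mod 5.
Cross-terms: 405, 309, 509, 330, 162  ⇒  Σ = 1715
Area = |Σ|/2 = 857.5.
Hole:
Σ = (2) + (-8) + (4) + (9) + (9) = 16
Area = |Σ|/2 = 8.
Net area = 857.5 − 8 = 849.5.

849.5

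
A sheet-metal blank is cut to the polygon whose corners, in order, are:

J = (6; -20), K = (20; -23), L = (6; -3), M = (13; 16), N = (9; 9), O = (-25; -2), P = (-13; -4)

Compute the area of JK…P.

Apply Gauss's area formula: 2A = Σ (x_i·y_{i+1} − x_{i+1}·y_i), indices taken mod 7.
J→K: (6)(-23) − (20)(-20) = 262
K→L: (20)(-3) − (6)(-23) = 78
L→M: (6)(16) − (13)(-3) = 135
M→N: (13)(9) − (9)(16) = -27
N→O: (9)(-2) − (-25)(9) = 207
O→P: (-25)(-4) − (-13)(-2) = 74
P→J: (-13)(-20) − (6)(-4) = 284
Σ = 1013
Area = |Σ|/2 = 506.5.

506.5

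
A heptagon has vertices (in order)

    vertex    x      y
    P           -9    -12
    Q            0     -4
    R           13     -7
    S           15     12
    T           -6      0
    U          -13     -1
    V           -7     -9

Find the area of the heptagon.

270

P→Q: (-9)(-4) − (0)(-12) = 36
Q→R: (0)(-7) − (13)(-4) = 52
R→S: (13)(12) − (15)(-7) = 261
S→T: (15)(0) − (-6)(12) = 72
T→U: (-6)(-1) − (-13)(0) = 6
U→V: (-13)(-9) − (-7)(-1) = 110
V→P: (-7)(-12) − (-9)(-9) = 3
Σ = 540
Area = |Σ|/2 = 270.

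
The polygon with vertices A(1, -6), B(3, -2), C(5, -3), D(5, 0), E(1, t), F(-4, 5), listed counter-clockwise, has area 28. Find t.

Write out the shoelace sum; only the two edges meeting at E involve t:
2·Area = [(5·t − 1·0) + (1·5 − (-4)·t)] + 51
       = 9·t + 56 = 56
⇒ t = 0.

0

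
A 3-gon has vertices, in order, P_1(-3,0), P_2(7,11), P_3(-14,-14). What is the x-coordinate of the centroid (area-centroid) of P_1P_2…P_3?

Apply Gauss's area formula. First the cross-terms c_i = x_i·y_{i+1} − x_{i+1}·y_i:
  -33, 56, -42  ⇒  2A = -19, A = -9.5.
Then Σ (x_i + x_{i+1})·c_i = 190, so x̄ = 190 / (6·(-9.5)) = -10/3.

-10/3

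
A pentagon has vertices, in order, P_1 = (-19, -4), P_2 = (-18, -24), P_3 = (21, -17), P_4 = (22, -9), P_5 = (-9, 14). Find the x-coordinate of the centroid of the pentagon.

Apply the shoelace (surveyor's) formula. First the cross-terms c_i = x_i·y_{i+1} − x_{i+1}·y_i:
  384, 810, 185, 227, 302  ⇒  2A = 1908, A = 954.
Then Σ (x_i + x_{i+1})·c_i = -9328, so x̄ = -9328 / (6·954) = -44/27.

-44/27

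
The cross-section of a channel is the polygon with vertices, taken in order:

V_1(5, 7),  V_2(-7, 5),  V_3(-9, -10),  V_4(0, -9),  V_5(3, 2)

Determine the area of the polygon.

154

V_1→V_2: (5)(5) − (-7)(7) = 74
V_2→V_3: (-7)(-10) − (-9)(5) = 115
V_3→V_4: (-9)(-9) − (0)(-10) = 81
V_4→V_5: (0)(2) − (3)(-9) = 27
V_5→V_1: (3)(7) − (5)(2) = 11
Σ = 308
Area = |Σ|/2 = 154.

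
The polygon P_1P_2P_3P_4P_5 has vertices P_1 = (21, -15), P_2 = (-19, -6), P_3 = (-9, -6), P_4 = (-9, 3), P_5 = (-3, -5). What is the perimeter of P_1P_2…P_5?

96

|P_1P_2| = √((-40)² + (9)²) = √1681 = 41
|P_2P_3| = √((10)² + (0)²) = √100 = 10
|P_3P_4| = √((0)² + (9)²) = √81 = 9
|P_4P_5| = √((6)² + (-8)²) = √100 = 10
|P_5P_1| = √((24)² + (-10)²) = √676 = 26
Perimeter = 41 + 10 + 9 + 10 + 26 = 96.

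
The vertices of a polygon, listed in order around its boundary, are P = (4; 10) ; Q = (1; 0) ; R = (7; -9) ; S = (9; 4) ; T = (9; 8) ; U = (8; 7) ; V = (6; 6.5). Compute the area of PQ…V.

84.5

Apply the shoelace formula: 2A = Σ (x_i·y_{i+1} − x_{i+1}·y_i), indices taken mod 7.
P→Q: (4)(0) − (1)(10) = -10
Q→R: (1)(-9) − (7)(0) = -9
R→S: (7)(4) − (9)(-9) = 109
S→T: (9)(8) − (9)(4) = 36
T→U: (9)(7) − (8)(8) = -1
U→V: (8)(6.5) − (6)(7) = 10
V→P: (6)(10) − (4)(6.5) = 34
Σ = 169
Area = |Σ|/2 = 84.5.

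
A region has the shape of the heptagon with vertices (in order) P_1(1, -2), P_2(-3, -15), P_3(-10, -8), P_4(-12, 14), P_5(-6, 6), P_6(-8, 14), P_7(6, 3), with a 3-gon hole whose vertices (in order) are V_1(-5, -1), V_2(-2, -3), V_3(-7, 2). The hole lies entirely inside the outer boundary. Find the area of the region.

Outer boundary:
Apply Gauss's area formula: 2A = Σ (x_i·y_{i+1} − x_{i+1}·y_i), indices taken mod 7.
Σ = (-21) + (-126) + (-236) + (12) + (-36) + (-108) + (-15) = -530
Area = |Σ|/2 = 265.
Hole:
Apply the surveyor's formula: 2A = Σ (x_i·y_{i+1} − x_{i+1}·y_i), indices taken mod 3.
Σ = (13) + (-25) + (17) = 5
Area = |Σ|/2 = 2.5.
Net area = 265 − 2.5 = 262.5.

262.5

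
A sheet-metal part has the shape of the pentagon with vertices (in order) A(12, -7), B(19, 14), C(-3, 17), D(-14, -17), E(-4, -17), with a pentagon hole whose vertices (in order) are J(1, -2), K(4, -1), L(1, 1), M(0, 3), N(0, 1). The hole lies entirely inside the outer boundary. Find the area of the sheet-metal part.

671.5

Outer boundary:
Cross-terms: 301, 365, 289, 170, 232  ⇒  Σ = 1357
Area = |Σ|/2 = 678.5.
Hole:
J→K: (1)(-1) − (4)(-2) = 7
K→L: (4)(1) − (1)(-1) = 5
L→M: (1)(3) − (0)(1) = 3
M→N: (0)(1) − (0)(3) = 0
N→J: (0)(-2) − (1)(1) = -1
Σ = 14
Area = |Σ|/2 = 7.
Net area = 678.5 − 7 = 671.5.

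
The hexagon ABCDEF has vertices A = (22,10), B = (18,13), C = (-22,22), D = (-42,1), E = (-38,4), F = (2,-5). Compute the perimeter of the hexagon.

146

|AB| = √((-4)² + (3)²) = √25 = 5
|BC| = √((-40)² + (9)²) = √1681 = 41
|CD| = √((-20)² + (-21)²) = √841 = 29
|DE| = √((4)² + (3)²) = √25 = 5
|EF| = √((40)² + (-9)²) = √1681 = 41
|FA| = √((20)² + (15)²) = √625 = 25
Perimeter = 5 + 41 + 29 + 5 + 41 + 25 = 146.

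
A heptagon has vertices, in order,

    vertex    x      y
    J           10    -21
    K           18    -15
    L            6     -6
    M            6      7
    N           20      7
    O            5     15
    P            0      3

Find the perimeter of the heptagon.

108

|JK| = √((8)² + (6)²) = √100 = 10
|KL| = √((-12)² + (9)²) = √225 = 15
|LM| = √((0)² + (13)²) = √169 = 13
|MN| = √((14)² + (0)²) = √196 = 14
|NO| = √((-15)² + (8)²) = √289 = 17
|OP| = √((-5)² + (-12)²) = √169 = 13
|PJ| = √((10)² + (-24)²) = √676 = 26
Perimeter = 10 + 15 + 13 + 14 + 17 + 13 + 26 = 108.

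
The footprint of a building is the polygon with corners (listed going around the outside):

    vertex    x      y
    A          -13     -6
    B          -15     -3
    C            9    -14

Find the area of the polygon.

Σ = (-51) + (237) + (-236) = -50
Area = |Σ|/2 = 25.

25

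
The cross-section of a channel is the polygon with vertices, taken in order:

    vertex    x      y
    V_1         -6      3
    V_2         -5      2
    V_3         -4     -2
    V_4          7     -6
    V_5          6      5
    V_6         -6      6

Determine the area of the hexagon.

Cross-terms: 3, 18, 38, 71, 66, 18  ⇒  Σ = 214
Area = |Σ|/2 = 107.

107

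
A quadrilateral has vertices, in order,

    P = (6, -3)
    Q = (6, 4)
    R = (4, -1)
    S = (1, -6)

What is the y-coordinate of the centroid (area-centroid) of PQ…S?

-16/9

Apply the surveyor's formula. First the cross-terms c_i = x_i·y_{i+1} − x_{i+1}·y_i:
  42, -22, -23, 33  ⇒  2A = 30, A = 15.
Then Σ (y_i + y_{i+1})·c_i = -160, so ȳ = -160 / (6·15) = -16/9.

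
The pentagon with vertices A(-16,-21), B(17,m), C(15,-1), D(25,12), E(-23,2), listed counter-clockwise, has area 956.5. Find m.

-17

The doubled signed area Σ (x_i y_{i+1} − x_{i+1} y_i) is linear in m.
With m=0 it equals 1386; the coefficient of m is -31 (from the two edges through B).
So -31·m + 1386 = 2·956.5 = 1913 ⇒ m = -17.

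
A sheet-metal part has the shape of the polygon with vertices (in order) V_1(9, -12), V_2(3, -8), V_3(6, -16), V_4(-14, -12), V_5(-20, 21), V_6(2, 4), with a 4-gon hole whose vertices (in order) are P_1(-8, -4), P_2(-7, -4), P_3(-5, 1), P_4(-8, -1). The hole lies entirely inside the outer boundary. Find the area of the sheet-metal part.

517

Outer boundary:
Apply the shoelace (surveyor's) formula: 2A = Σ (x_i·y_{i+1} − x_{i+1}·y_i), indices taken mod 6.
Σ = (-36) + (0) + (-296) + (-534) + (-122) + (-60) = -1048
Area = |Σ|/2 = 524.
Hole:
Apply the surveyor's formula: 2A = Σ (x_i·y_{i+1} − x_{i+1}·y_i), indices taken mod 4.
Σ = (4) + (-27) + (13) + (24) = 14
Area = |Σ|/2 = 7.
Net area = 524 − 7 = 517.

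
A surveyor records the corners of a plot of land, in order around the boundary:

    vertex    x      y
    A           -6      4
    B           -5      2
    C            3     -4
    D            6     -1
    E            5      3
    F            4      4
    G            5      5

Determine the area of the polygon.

62

Cross-terms: 8, 14, 21, 23, 8, 0, 50  ⇒  Σ = 124
Area = |Σ|/2 = 62.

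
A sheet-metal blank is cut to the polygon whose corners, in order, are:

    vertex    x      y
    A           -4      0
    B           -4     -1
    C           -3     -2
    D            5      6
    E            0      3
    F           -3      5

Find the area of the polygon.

A→B: (-4)(-1) − (-4)(0) = 4
B→C: (-4)(-2) − (-3)(-1) = 5
C→D: (-3)(6) − (5)(-2) = -8
D→E: (5)(3) − (0)(6) = 15
E→F: (0)(5) − (-3)(3) = 9
F→A: (-3)(0) − (-4)(5) = 20
Σ = 45
Area = |Σ|/2 = 22.5.

22.5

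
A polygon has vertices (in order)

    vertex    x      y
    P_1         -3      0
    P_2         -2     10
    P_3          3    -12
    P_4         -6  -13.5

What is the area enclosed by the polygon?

94.5

Apply Gauss's area formula: 2A = Σ (x_i·y_{i+1} − x_{i+1}·y_i), indices taken mod 4.
Cross-terms: -30, -6, -112.5, -40.5  ⇒  Σ = -189
Area = |Σ|/2 = 94.5.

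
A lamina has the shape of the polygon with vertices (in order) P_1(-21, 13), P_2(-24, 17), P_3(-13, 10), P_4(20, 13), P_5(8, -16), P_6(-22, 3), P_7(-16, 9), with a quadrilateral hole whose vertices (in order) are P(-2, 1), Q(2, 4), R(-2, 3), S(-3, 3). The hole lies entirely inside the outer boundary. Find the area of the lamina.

Outer boundary:
Σ = (-45) + (-19) + (-369) + (-424) + (-328) + (-150) + (-19) = -1354
Area = |Σ|/2 = 677.
Hole:
Σ = (-10) + (14) + (3) + (3) = 10
Area = |Σ|/2 = 5.
Net area = 677 − 5 = 672.

672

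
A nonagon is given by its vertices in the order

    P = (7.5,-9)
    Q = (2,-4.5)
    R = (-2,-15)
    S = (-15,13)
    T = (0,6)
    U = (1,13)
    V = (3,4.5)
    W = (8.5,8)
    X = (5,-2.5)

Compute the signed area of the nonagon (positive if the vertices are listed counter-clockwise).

-269

Σ = (-15.75) + (-39) + (-251) + (-90) + (-6) + (-34.5) + (-14.25) + (-61.25) + (-26.25) = -538
Signed area = Σ/2 = -269 (negative ⇒ clockwise traversal).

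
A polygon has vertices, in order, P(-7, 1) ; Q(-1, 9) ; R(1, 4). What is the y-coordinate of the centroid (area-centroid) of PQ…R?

14/3

Apply Gauss's area formula. First the cross-terms c_i = x_i·y_{i+1} − x_{i+1}·y_i:
  -62, -13, 29  ⇒  2A = -46, A = -23.
Then Σ (y_i + y_{i+1})·c_i = -644, so ȳ = -644 / (6·(-23)) = 14/3.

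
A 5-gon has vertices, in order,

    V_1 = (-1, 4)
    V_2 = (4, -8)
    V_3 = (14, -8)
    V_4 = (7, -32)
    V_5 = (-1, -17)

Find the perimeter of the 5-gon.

86

|V_1V_2| = √((5)² + (-12)²) = √169 = 13
|V_2V_3| = √((10)² + (0)²) = √100 = 10
|V_3V_4| = √((-7)² + (-24)²) = √625 = 25
|V_4V_5| = √((-8)² + (15)²) = √289 = 17
|V_5V_1| = √((0)² + (21)²) = √441 = 21
Perimeter = 13 + 10 + 25 + 17 + 21 = 86.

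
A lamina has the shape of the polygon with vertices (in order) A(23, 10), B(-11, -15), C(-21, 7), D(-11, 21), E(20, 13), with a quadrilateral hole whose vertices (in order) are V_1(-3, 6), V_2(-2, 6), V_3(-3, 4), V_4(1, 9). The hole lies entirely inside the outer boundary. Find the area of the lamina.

Outer boundary:
Apply the shoelace (surveyor's) formula: 2A = Σ (x_i·y_{i+1} − x_{i+1}·y_i), indices taken mod 5.
Σ = (-235) + (-392) + (-364) + (-563) + (-99) = -1653
Area = |Σ|/2 = 826.5.
Hole:
Apply the shoelace (surveyor's) formula: 2A = Σ (x_i·y_{i+1} − x_{i+1}·y_i), indices taken mod 4.
Σ = (-6) + (10) + (-31) + (33) = 6
Area = |Σ|/2 = 3.
Net area = 826.5 − 3 = 823.5.

823.5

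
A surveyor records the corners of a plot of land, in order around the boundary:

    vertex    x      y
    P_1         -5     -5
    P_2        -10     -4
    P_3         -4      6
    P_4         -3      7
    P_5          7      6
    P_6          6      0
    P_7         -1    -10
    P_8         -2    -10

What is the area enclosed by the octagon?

164.5

Apply Gauss's area formula: 2A = Σ (x_i·y_{i+1} − x_{i+1}·y_i), indices taken mod 8.
Cross-terms: -30, -76, -10, -67, -36, -60, -10, -40  ⇒  Σ = -329
Area = |Σ|/2 = 164.5.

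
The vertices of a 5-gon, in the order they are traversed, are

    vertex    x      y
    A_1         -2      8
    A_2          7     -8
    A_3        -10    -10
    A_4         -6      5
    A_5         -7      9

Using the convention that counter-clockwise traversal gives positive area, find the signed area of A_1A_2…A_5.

-178.5

A_1→A_2: (-2)(-8) − (7)(8) = -40
A_2→A_3: (7)(-10) − (-10)(-8) = -150
A_3→A_4: (-10)(5) − (-6)(-10) = -110
A_4→A_5: (-6)(9) − (-7)(5) = -19
A_5→A_1: (-7)(8) − (-2)(9) = -38
Σ = -357
Signed area = Σ/2 = -178.5 (negative ⇒ clockwise traversal).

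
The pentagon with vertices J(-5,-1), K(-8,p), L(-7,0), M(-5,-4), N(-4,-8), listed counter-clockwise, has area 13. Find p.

The doubled signed area Σ (x_i y_{i+1} − x_{i+1} y_i) is linear in p.
With p=0 it equals 8; the coefficient of p is 2 (from the two edges through K).
So 2·p + 8 = 2·13 = 26 ⇒ p = 9.

9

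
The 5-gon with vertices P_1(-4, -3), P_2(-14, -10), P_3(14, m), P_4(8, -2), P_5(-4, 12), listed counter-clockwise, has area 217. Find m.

The doubled signed area Σ (x_i y_{i+1} − x_{i+1} y_i) is linear in m.
With m=0 it equals 258; the coefficient of m is -22 (from the two edges through P_3).
So -22·m + 258 = 2·217 = 434 ⇒ m = -8.

-8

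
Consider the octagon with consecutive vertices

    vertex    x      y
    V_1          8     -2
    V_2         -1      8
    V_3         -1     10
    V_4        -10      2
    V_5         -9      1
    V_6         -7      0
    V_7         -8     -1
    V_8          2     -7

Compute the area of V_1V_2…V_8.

Apply the shoelace (surveyor's) formula: 2A = Σ (x_i·y_{i+1} − x_{i+1}·y_i), indices taken mod 8.
Σ = (62) + (-2) + (98) + (8) + (7) + (7) + (58) + (52) = 290
Area = |Σ|/2 = 145.

145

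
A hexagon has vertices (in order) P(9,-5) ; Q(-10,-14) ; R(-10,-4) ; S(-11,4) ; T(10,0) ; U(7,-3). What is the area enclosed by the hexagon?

P→Q: (9)(-14) − (-10)(-5) = -176
Q→R: (-10)(-4) − (-10)(-14) = -100
R→S: (-10)(4) − (-11)(-4) = -84
S→T: (-11)(0) − (10)(4) = -40
T→U: (10)(-3) − (7)(0) = -30
U→P: (7)(-5) − (9)(-3) = -8
Σ = -438
Area = |Σ|/2 = 219.

219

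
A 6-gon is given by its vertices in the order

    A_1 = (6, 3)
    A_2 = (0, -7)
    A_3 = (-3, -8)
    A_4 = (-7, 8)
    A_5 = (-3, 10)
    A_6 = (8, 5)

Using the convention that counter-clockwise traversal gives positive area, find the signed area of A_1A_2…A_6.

Apply the shoelace (surveyor's) formula: 2A = Σ (x_i·y_{i+1} − x_{i+1}·y_i), indices taken mod 6.
Σ = (-42) + (-21) + (-80) + (-46) + (-95) + (-6) = -290
Signed area = Σ/2 = -145 (negative ⇒ clockwise traversal).

-145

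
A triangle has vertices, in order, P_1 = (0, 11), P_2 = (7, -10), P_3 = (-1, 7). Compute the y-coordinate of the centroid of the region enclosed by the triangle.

8/3

Apply the shoelace formula. First the cross-terms c_i = x_i·y_{i+1} − x_{i+1}·y_i:
  -77, 39, -11  ⇒  2A = -49, A = -24.5.
Then Σ (y_i + y_{i+1})·c_i = -392, so ȳ = -392 / (6·(-24.5)) = 8/3.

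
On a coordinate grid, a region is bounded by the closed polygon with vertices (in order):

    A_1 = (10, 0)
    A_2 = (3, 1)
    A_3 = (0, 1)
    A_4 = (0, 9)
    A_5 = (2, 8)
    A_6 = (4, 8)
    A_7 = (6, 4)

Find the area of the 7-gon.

46.5

Apply the shoelace formula: 2A = Σ (x_i·y_{i+1} − x_{i+1}·y_i), indices taken mod 7.
Σ = (10) + (3) + (0) + (-18) + (-16) + (-32) + (-40) = -93
Area = |Σ|/2 = 46.5.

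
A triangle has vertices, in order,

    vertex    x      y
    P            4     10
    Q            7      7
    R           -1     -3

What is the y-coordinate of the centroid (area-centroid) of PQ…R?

14/3

Apply the shoelace formula. First the cross-terms c_i = x_i·y_{i+1} − x_{i+1}·y_i:
  -42, -14, 2  ⇒  2A = -54, A = -27.
Then Σ (y_i + y_{i+1})·c_i = -756, so ȳ = -756 / (6·(-27)) = 14/3.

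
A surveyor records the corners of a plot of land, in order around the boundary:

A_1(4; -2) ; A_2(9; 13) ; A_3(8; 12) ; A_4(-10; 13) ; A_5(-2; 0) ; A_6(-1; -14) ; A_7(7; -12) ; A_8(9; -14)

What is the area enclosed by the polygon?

Apply Gauss's area formula: 2A = Σ (x_i·y_{i+1} − x_{i+1}·y_i), indices taken mod 8.
Cross-terms: 70, 4, 224, 26, 28, 110, 10, 38  ⇒  Σ = 510
Area = |Σ|/2 = 255.

255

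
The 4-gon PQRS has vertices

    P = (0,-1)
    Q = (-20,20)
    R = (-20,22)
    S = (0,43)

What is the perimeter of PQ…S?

104

|PQ| = √((-20)² + (21)²) = √841 = 29
|QR| = √((0)² + (2)²) = √4 = 2
|RS| = √((20)² + (21)²) = √841 = 29
|SP| = √((0)² + (-44)²) = √1936 = 44
Perimeter = 29 + 2 + 29 + 44 = 104.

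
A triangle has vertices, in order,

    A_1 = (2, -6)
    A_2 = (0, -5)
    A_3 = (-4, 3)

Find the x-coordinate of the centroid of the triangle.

-2/3

Apply the surveyor's formula. First the cross-terms c_i = x_i·y_{i+1} − x_{i+1}·y_i:
  -10, -20, 18  ⇒  2A = -12, A = -6.
Then Σ (x_i + x_{i+1})·c_i = 24, so x̄ = 24 / (6·(-6)) = -2/3.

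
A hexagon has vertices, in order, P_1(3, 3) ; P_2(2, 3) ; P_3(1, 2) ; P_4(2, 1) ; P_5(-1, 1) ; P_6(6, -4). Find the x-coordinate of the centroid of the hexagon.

17/6

Apply the shoelace formula. First the cross-terms c_i = x_i·y_{i+1} − x_{i+1}·y_i:
  3, 1, -3, 3, -2, 30  ⇒  2A = 32, A = 16.
Then Σ (x_i + x_{i+1})·c_i = 272, so x̄ = 272 / (6·16) = 17/6.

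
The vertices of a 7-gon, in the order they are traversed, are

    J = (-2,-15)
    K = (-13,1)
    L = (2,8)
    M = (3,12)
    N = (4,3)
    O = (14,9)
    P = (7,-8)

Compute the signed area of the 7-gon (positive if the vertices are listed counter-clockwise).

Apply the surveyor's formula: 2A = Σ (x_i·y_{i+1} − x_{i+1}·y_i), indices taken mod 7.
J→K: (-2)(1) − (-13)(-15) = -197
K→L: (-13)(8) − (2)(1) = -106
L→M: (2)(12) − (3)(8) = 0
M→N: (3)(3) − (4)(12) = -39
N→O: (4)(9) − (14)(3) = -6
O→P: (14)(-8) − (7)(9) = -175
P→J: (7)(-15) − (-2)(-8) = -121
Σ = -644
Signed area = Σ/2 = -322 (negative ⇒ clockwise traversal).

-322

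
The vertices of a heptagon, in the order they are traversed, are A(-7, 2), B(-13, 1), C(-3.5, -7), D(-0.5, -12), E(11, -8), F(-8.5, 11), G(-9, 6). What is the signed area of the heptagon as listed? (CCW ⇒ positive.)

Σ = (19) + (94.5) + (38.5) + (136) + (53) + (48) + (24) = 413
Signed area = Σ/2 = 206.5 (positive ⇒ counter-clockwise traversal).

206.5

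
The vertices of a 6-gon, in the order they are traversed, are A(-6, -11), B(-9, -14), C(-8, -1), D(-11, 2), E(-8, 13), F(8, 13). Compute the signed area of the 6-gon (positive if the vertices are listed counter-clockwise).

-245

Apply the shoelace (surveyor's) formula: 2A = Σ (x_i·y_{i+1} − x_{i+1}·y_i), indices taken mod 6.
Σ = (-15) + (-103) + (-27) + (-127) + (-208) + (-10) = -490
Signed area = Σ/2 = -245 (negative ⇒ clockwise traversal).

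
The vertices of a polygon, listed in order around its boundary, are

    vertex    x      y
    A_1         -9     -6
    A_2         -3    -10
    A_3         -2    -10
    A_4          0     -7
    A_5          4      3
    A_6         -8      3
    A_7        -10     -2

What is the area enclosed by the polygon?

124

Apply the surveyor's formula: 2A = Σ (x_i·y_{i+1} − x_{i+1}·y_i), indices taken mod 7.
Cross-terms: 72, 10, 14, 28, 36, 46, 42  ⇒  Σ = 248
Area = |Σ|/2 = 124.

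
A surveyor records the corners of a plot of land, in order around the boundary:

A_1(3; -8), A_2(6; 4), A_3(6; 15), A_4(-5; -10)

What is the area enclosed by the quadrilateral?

105.5

Apply the surveyor's formula: 2A = Σ (x_i·y_{i+1} − x_{i+1}·y_i), indices taken mod 4.
Σ = (60) + (66) + (15) + (70) = 211
Area = |Σ|/2 = 105.5.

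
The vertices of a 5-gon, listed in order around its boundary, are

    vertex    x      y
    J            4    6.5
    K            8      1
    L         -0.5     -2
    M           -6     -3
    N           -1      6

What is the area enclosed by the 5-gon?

Apply Gauss's area formula: 2A = Σ (x_i·y_{i+1} − x_{i+1}·y_i), indices taken mod 5.
Σ = (-48) + (-15.5) + (-10.5) + (-39) + (-30.5) = -143.5
Area = |Σ|/2 = 71.75.

71.75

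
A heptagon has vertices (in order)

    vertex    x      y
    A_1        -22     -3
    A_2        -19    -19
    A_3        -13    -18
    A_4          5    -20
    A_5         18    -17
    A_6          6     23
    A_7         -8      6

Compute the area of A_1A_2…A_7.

986.5

A_1→A_2: (-22)(-19) − (-19)(-3) = 361
A_2→A_3: (-19)(-18) − (-13)(-19) = 95
A_3→A_4: (-13)(-20) − (5)(-18) = 350
A_4→A_5: (5)(-17) − (18)(-20) = 275
A_5→A_6: (18)(23) − (6)(-17) = 516
A_6→A_7: (6)(6) − (-8)(23) = 220
A_7→A_1: (-8)(-3) − (-22)(6) = 156
Σ = 1973
Area = |Σ|/2 = 986.5.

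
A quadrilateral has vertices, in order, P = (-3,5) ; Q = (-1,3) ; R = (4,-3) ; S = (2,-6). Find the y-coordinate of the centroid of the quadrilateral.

Apply Gauss's area formula. First the cross-terms c_i = x_i·y_{i+1} − x_{i+1}·y_i:
  -4, -9, -18, -8  ⇒  2A = -39, A = -19.5.
Then Σ (y_i + y_{i+1})·c_i = 138, so ȳ = 138 / (6·(-19.5)) = -46/39.

-46/39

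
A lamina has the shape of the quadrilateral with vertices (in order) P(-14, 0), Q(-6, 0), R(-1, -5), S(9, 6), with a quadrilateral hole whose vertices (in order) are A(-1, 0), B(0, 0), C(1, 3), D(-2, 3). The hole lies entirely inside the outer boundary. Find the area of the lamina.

Outer boundary:
Apply the shoelace formula: 2A = Σ (x_i·y_{i+1} − x_{i+1}·y_i), indices taken mod 4.
Σ = (0) + (30) + (39) + (84) = 153
Area = |Σ|/2 = 76.5.
Hole:
A→B: (-1)(0) − (0)(0) = 0
B→C: (0)(3) − (1)(0) = 0
C→D: (1)(3) − (-2)(3) = 9
D→A: (-2)(0) − (-1)(3) = 3
Σ = 12
Area = |Σ|/2 = 6.
Net area = 76.5 − 6 = 70.5.

70.5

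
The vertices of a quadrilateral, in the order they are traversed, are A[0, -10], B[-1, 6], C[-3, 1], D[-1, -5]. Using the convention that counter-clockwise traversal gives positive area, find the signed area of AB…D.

Cross-terms: -10, 17, 16, 10  ⇒  Σ = 33
Signed area = Σ/2 = 16.5 (positive ⇒ counter-clockwise traversal).

16.5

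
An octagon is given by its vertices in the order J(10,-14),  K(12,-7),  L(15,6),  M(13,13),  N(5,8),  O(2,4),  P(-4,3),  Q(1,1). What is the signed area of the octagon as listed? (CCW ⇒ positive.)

213

Apply the shoelace formula: 2A = Σ (x_i·y_{i+1} − x_{i+1}·y_i), indices taken mod 8.
Σ = (98) + (177) + (117) + (39) + (4) + (22) + (-7) + (-24) = 426
Signed area = Σ/2 = 213 (positive ⇒ counter-clockwise traversal).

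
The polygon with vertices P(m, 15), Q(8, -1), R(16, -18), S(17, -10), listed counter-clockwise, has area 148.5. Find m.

Write out the shoelace sum; only the two edges meeting at P involve m:
2·Area = [(17·15 − m·(-10)) + (m·(-1) − 8·15)] + 18
       = 9·m + 153 = 297
⇒ m = 16.

16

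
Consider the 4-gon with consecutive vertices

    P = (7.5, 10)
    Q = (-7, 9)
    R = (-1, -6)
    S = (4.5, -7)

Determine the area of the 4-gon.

Cross-terms: 137.5, 51, 34, 97.5  ⇒  Σ = 320
Area = |Σ|/2 = 160.

160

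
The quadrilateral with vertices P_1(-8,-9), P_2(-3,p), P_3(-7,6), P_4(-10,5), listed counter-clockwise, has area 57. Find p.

The doubled signed area Σ (x_i y_{i+1} − x_{i+1} y_i) is linear in p.
With p=0 it equals 110; the coefficient of p is -1 (from the two edges through P_2).
So -1·p + 110 = 2·57 = 114 ⇒ p = -4.

-4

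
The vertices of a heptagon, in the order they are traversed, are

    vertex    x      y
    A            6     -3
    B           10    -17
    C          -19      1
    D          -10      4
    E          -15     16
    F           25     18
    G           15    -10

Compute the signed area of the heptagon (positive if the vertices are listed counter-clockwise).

-863

Cross-terms: -72, -313, -66, -100, -670, -520, 15  ⇒  Σ = -1726
Signed area = Σ/2 = -863 (negative ⇒ clockwise traversal).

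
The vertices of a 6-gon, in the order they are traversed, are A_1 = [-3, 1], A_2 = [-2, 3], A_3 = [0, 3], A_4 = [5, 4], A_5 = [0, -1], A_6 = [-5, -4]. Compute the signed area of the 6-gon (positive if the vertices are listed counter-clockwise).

Apply Gauss's area formula: 2A = Σ (x_i·y_{i+1} − x_{i+1}·y_i), indices taken mod 6.
Cross-terms: -7, -6, -15, -5, -5, -17  ⇒  Σ = -55
Signed area = Σ/2 = -27.5 (negative ⇒ clockwise traversal).

-27.5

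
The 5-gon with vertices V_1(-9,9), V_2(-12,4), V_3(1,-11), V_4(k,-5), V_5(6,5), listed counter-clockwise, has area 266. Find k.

13

The doubled signed area Σ (x_i y_{i+1} − x_{i+1} y_i) is linear in k.
With k=0 it equals 324; the coefficient of k is 16 (from the two edges through V_4).
So 16·k + 324 = 2·266 = 532 ⇒ k = 13.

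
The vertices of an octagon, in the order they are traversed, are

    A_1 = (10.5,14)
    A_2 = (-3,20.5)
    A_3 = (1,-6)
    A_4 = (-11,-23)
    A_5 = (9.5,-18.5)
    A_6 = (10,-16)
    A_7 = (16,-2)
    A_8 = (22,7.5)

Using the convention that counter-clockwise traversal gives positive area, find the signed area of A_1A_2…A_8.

Apply the surveyor's formula: 2A = Σ (x_i·y_{i+1} − x_{i+1}·y_i), indices taken mod 8.
Σ = (257.25) + (-2.5) + (-89) + (422) + (33) + (236) + (164) + (229.25) = 1250
Signed area = Σ/2 = 625 (positive ⇒ counter-clockwise traversal).

625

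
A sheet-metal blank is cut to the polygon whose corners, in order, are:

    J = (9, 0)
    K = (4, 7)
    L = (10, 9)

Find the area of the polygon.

26

Σ = (63) + (-34) + (-81) = -52
Area = |Σ|/2 = 26.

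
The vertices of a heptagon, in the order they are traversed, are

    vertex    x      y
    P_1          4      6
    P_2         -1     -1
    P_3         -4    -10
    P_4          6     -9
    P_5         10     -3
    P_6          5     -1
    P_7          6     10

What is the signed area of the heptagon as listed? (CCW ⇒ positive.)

116.5

Σ = (2) + (6) + (96) + (72) + (5) + (56) + (-4) = 233
Signed area = Σ/2 = 116.5 (positive ⇒ counter-clockwise traversal).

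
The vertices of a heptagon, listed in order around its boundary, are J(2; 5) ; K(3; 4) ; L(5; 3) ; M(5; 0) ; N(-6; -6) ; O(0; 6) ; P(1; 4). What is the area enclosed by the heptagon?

Apply Gauss's area formula: 2A = Σ (x_i·y_{i+1} − x_{i+1}·y_i), indices taken mod 7.
Σ = (-7) + (-11) + (-15) + (-30) + (-36) + (-6) + (-3) = -108
Area = |Σ|/2 = 54.

54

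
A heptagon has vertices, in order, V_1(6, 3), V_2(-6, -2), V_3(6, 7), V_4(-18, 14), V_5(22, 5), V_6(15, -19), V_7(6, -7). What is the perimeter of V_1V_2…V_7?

|V_1V_2| = √((-12)² + (-5)²) = √169 = 13
|V_2V_3| = √((12)² + (9)²) = √225 = 15
|V_3V_4| = √((-24)² + (7)²) = √625 = 25
|V_4V_5| = √((40)² + (-9)²) = √1681 = 41
|V_5V_6| = √((-7)² + (-24)²) = √625 = 25
|V_6V_7| = √((-9)² + (12)²) = √225 = 15
|V_7V_1| = √((0)² + (10)²) = √100 = 10
Perimeter = 13 + 15 + 25 + 41 + 25 + 15 + 10 = 144.

144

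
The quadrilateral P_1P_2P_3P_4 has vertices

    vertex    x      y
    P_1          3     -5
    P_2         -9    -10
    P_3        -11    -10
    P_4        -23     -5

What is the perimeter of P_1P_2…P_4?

54

|P_1P_2| = √((-12)² + (-5)²) = √169 = 13
|P_2P_3| = √((-2)² + (0)²) = √4 = 2
|P_3P_4| = √((-12)² + (5)²) = √169 = 13
|P_4P_1| = √((26)² + (0)²) = √676 = 26
Perimeter = 13 + 2 + 13 + 26 = 54.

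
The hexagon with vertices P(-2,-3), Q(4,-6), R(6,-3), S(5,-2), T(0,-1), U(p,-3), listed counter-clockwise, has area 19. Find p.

Write out the shoelace sum; only the two edges meeting at U involve p:
2·Area = [(0·(-3) − p·(-1)) + (p·(-3) − (-2)·(-3))] + 46
       = -2·p + 40 = 38
⇒ p = 1.

1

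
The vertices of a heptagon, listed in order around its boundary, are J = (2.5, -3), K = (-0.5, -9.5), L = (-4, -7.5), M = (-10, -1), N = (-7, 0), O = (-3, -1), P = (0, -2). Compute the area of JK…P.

59.75

J→K: (2.5)(-9.5) − (-0.5)(-3) = -25.25
K→L: (-0.5)(-7.5) − (-4)(-9.5) = -34.25
L→M: (-4)(-1) − (-10)(-7.5) = -71
M→N: (-10)(0) − (-7)(-1) = -7
N→O: (-7)(-1) − (-3)(0) = 7
O→P: (-3)(-2) − (0)(-1) = 6
P→J: (0)(-3) − (2.5)(-2) = 5
Σ = -119.5
Area = |Σ|/2 = 59.75.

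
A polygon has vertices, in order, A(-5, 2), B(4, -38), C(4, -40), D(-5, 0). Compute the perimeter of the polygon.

|AB| = √((9)² + (-40)²) = √1681 = 41
|BC| = √((0)² + (-2)²) = √4 = 2
|CD| = √((-9)² + (40)²) = √1681 = 41
|DA| = √((0)² + (2)²) = √4 = 2
Perimeter = 41 + 2 + 41 + 2 = 86.

86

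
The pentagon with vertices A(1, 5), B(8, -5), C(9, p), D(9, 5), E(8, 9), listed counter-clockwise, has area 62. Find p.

-7

The doubled signed area Σ (x_i y_{i+1} − x_{i+1} y_i) is linear in p.
With p=0 it equals 117; the coefficient of p is -1 (from the two edges through C).
So -1·p + 117 = 2·62 = 124 ⇒ p = -7.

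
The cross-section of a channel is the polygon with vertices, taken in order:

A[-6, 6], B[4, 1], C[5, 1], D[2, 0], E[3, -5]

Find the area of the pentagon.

Cross-terms: -30, -1, -2, -10, -12  ⇒  Σ = -55
Area = |Σ|/2 = 27.5.

27.5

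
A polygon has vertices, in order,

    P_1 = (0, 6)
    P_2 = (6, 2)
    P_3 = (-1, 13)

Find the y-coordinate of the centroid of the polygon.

7

Apply Gauss's area formula. First the cross-terms c_i = x_i·y_{i+1} − x_{i+1}·y_i:
  -36, 80, -6  ⇒  2A = 38, A = 19.
Then Σ (y_i + y_{i+1})·c_i = 798, so ȳ = 798 / (6·19) = 7.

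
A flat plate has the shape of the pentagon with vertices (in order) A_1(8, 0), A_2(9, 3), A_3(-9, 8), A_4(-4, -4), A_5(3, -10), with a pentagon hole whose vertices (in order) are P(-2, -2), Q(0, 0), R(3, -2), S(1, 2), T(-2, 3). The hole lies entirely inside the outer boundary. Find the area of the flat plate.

149

Outer boundary:
Apply the shoelace formula: 2A = Σ (x_i·y_{i+1} − x_{i+1}·y_i), indices taken mod 5.
A_1→A_2: (8)(3) − (9)(0) = 24
A_2→A_3: (9)(8) − (-9)(3) = 99
A_3→A_4: (-9)(-4) − (-4)(8) = 68
A_4→A_5: (-4)(-10) − (3)(-4) = 52
A_5→A_1: (3)(0) − (8)(-10) = 80
Σ = 323
Area = |Σ|/2 = 161.5.
Hole:
Apply the shoelace formula: 2A = Σ (x_i·y_{i+1} − x_{i+1}·y_i), indices taken mod 5.
P→Q: (-2)(0) − (0)(-2) = 0
Q→R: (0)(-2) − (3)(0) = 0
R→S: (3)(2) − (1)(-2) = 8
S→T: (1)(3) − (-2)(2) = 7
T→P: (-2)(-2) − (-2)(3) = 10
Σ = 25
Area = |Σ|/2 = 12.5.
Net area = 161.5 − 12.5 = 149.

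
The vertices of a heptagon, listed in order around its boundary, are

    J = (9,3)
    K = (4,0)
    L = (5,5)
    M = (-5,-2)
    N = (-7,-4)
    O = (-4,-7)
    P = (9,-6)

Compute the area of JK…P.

115

Cross-terms: -12, 20, 15, 6, 33, 87, 81  ⇒  Σ = 230
Area = |Σ|/2 = 115.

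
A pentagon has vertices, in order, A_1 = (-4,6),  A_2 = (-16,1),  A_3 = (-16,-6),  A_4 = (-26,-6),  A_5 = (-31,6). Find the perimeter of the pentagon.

|A_1A_2| = √((-12)² + (-5)²) = √169 = 13
|A_2A_3| = √((0)² + (-7)²) = √49 = 7
|A_3A_4| = √((-10)² + (0)²) = √100 = 10
|A_4A_5| = √((-5)² + (12)²) = √169 = 13
|A_5A_1| = √((27)² + (0)²) = √729 = 27
Perimeter = 13 + 7 + 10 + 13 + 27 = 70.

70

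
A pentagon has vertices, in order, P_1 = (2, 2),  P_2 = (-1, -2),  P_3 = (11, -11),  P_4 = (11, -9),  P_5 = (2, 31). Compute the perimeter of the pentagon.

92

|P_1P_2| = √((-3)² + (-4)²) = √25 = 5
|P_2P_3| = √((12)² + (-9)²) = √225 = 15
|P_3P_4| = √((0)² + (2)²) = √4 = 2
|P_4P_5| = √((-9)² + (40)²) = √1681 = 41
|P_5P_1| = √((0)² + (-29)²) = √841 = 29
Perimeter = 5 + 15 + 2 + 41 + 29 = 92.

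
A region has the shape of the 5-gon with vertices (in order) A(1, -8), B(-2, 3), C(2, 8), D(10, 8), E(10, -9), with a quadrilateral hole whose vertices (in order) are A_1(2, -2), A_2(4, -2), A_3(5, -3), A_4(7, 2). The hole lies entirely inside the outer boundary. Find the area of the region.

162.5

Outer boundary:
A→B: (1)(3) − (-2)(-8) = -13
B→C: (-2)(8) − (2)(3) = -22
C→D: (2)(8) − (10)(8) = -64
D→E: (10)(-9) − (10)(8) = -170
E→A: (10)(-8) − (1)(-9) = -71
Σ = -340
Area = |Σ|/2 = 170.
Hole:
Apply the shoelace formula: 2A = Σ (x_i·y_{i+1} − x_{i+1}·y_i), indices taken mod 4.
A_1→A_2: (2)(-2) − (4)(-2) = 4
A_2→A_3: (4)(-3) − (5)(-2) = -2
A_3→A_4: (5)(2) − (7)(-3) = 31
A_4→A_1: (7)(-2) − (2)(2) = -18
Σ = 15
Area = |Σ|/2 = 7.5.
Net area = 170 − 7.5 = 162.5.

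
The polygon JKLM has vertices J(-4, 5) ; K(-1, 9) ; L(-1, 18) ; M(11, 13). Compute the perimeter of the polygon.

|JK| = √((3)² + (4)²) = √25 = 5
|KL| = √((0)² + (9)²) = √81 = 9
|LM| = √((12)² + (-5)²) = √169 = 13
|MJ| = √((-15)² + (-8)²) = √289 = 17
Perimeter = 5 + 9 + 13 + 17 = 44.

44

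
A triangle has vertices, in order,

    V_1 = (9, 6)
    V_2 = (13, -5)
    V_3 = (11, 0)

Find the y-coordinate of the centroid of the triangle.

Apply the surveyor's formula. First the cross-terms c_i = x_i·y_{i+1} − x_{i+1}·y_i:
  -123, 55, 66  ⇒  2A = -2, A = -1.
Then Σ (y_i + y_{i+1})·c_i = -2, so ȳ = -2 / (6·(-1)) = 1/3.

1/3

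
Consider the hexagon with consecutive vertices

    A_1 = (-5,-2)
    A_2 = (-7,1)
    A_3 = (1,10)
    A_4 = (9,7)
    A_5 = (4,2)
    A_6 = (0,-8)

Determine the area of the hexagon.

Cross-terms: -19, -71, -83, -10, -32, -40  ⇒  Σ = -255
Area = |Σ|/2 = 127.5.

127.5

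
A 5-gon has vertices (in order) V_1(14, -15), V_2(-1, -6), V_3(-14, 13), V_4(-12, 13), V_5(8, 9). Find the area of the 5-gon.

340

Apply Gauss's area formula: 2A = Σ (x_i·y_{i+1} − x_{i+1}·y_i), indices taken mod 5.
Σ = (-99) + (-97) + (-26) + (-212) + (-246) = -680
Area = |Σ|/2 = 340.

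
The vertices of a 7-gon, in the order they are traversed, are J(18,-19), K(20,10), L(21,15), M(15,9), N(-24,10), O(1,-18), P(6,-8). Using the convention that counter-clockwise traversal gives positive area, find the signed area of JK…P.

Σ = (560) + (90) + (-36) + (366) + (422) + (100) + (30) = 1532
Signed area = Σ/2 = 766 (positive ⇒ counter-clockwise traversal).

766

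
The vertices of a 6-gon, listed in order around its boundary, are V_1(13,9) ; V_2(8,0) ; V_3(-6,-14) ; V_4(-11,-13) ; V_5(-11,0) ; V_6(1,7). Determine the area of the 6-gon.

Cross-terms: -72, -112, -76, -143, -77, -82  ⇒  Σ = -562
Area = |Σ|/2 = 281.

281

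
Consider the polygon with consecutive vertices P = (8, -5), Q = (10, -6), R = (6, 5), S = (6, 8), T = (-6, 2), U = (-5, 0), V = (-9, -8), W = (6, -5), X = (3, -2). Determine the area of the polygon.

Apply the surveyor's formula: 2A = Σ (x_i·y_{i+1} − x_{i+1}·y_i), indices taken mod 9.
Σ = (2) + (86) + (18) + (60) + (10) + (40) + (93) + (3) + (1) = 313
Area = |Σ|/2 = 156.5.

156.5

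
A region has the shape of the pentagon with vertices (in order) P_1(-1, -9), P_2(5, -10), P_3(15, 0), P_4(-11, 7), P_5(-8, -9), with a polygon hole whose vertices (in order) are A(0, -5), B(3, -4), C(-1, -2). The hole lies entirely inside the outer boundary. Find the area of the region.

Outer boundary:
Cross-terms: 55, 150, 105, 155, 63  ⇒  Σ = 528
Area = |Σ|/2 = 264.
Hole:
A→B: (0)(-4) − (3)(-5) = 15
B→C: (3)(-2) − (-1)(-4) = -10
C→A: (-1)(-5) − (0)(-2) = 5
Σ = 10
Area = |Σ|/2 = 5.
Net area = 264 − 5 = 259.

259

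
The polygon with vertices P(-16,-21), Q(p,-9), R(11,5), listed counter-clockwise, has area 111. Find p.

Write out the shoelace sum; only the two edges meeting at Q involve p:
2·Area = [((-16)·(-9) − p·(-21)) + (p·5 − 11·(-9))] + -151
       = 26·p + 92 = 222
⇒ p = 5.

5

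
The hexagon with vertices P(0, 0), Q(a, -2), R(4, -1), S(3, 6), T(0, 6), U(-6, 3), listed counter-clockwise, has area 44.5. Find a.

Write out the shoelace sum; only the two edges meeting at Q involve a:
2·Area = [(0·(-2) − a·0) + (a·(-1) − 4·(-2))] + 81
       = -1·a + 89 = 89
⇒ a = 0.

0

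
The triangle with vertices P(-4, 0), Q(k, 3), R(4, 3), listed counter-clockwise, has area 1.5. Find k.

The doubled signed area Σ (x_i y_{i+1} − x_{i+1} y_i) is linear in k.
With k=0 it equals -12; the coefficient of k is 3 (from the two edges through Q).
So 3·k + -12 = 2·1.5 = 3 ⇒ k = 5.

5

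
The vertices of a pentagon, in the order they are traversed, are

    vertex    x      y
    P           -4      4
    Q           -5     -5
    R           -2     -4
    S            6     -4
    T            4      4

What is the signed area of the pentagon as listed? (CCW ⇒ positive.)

Σ = (40) + (10) + (32) + (40) + (32) = 154
Signed area = Σ/2 = 77 (positive ⇒ counter-clockwise traversal).

77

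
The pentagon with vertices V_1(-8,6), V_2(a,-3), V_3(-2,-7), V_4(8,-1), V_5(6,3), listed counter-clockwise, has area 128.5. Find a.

-7

The doubled signed area Σ (x_i y_{i+1} − x_{i+1} y_i) is linear in a.
With a=0 it equals 166; the coefficient of a is -13 (from the two edges through V_2).
So -13·a + 166 = 2·128.5 = 257 ⇒ a = -7.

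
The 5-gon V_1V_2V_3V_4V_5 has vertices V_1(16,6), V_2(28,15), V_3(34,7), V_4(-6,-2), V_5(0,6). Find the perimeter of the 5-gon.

92

|V_1V_2| = √((12)² + (9)²) = √225 = 15
|V_2V_3| = √((6)² + (-8)²) = √100 = 10
|V_3V_4| = √((-40)² + (-9)²) = √1681 = 41
|V_4V_5| = √((6)² + (8)²) = √100 = 10
|V_5V_1| = √((16)² + (0)²) = √256 = 16
Perimeter = 15 + 10 + 41 + 10 + 16 = 92.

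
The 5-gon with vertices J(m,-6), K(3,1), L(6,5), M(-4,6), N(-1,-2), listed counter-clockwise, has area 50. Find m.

-1

Write out the shoelace sum; only the two edges meeting at J involve m:
2·Area = [((-1)·(-6) − m·(-2)) + (m·1 − 3·(-6))] + 79
       = 3·m + 103 = 100
⇒ m = -1.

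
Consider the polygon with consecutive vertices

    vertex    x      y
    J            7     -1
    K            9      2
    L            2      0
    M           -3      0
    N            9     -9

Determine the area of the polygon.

J→K: (7)(2) − (9)(-1) = 23
K→L: (9)(0) − (2)(2) = -4
L→M: (2)(0) − (-3)(0) = 0
M→N: (-3)(-9) − (9)(0) = 27
N→J: (9)(-1) − (7)(-9) = 54
Σ = 100
Area = |Σ|/2 = 50.

50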